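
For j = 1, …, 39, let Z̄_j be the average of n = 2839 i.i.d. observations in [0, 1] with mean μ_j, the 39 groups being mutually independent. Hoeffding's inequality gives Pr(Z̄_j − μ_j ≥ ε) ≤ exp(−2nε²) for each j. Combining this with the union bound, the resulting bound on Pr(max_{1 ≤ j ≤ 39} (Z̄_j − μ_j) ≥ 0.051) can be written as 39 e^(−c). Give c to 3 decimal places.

14.768

Union bound over the 39 events: Pr(max_{1 ≤ j ≤ 39} (Z̄_j − μ_j) ≥ 0.051) ≤ 39·exp(−2nε²) = 39 exp(−2·2839·0.051²).
So c = 2·2839·0.051² = 14.7685.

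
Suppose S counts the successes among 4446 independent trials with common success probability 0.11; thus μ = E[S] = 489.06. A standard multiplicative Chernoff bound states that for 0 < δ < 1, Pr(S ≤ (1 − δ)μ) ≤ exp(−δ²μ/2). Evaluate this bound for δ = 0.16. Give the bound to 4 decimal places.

0.0019

Exponent = δ²μ/2 = 0.16²·489.06/2 = 6.2600.
Bound = exp(−6.2600) = 0.00191.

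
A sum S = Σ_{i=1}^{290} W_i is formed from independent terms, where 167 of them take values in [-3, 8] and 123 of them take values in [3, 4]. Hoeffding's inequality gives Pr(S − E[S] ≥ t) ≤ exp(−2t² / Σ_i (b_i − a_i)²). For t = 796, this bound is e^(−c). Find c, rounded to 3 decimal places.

62.333

Σ(b_i − a_i)² = 167·11² + 123·1² = 20330.
c = 2t² / 20330 = 2·796² / 20330 = 62.3331.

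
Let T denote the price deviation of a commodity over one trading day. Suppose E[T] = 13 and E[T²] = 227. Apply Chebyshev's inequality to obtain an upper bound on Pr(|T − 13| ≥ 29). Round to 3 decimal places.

Var(T) = E[T²] − (E[T])² = 227 − 169 = 58.
Chebyshev's inequality: Pr(|T − μ| ≥ t) ≤ Var(T)/t² = 58/841 = 0.0690.

0.069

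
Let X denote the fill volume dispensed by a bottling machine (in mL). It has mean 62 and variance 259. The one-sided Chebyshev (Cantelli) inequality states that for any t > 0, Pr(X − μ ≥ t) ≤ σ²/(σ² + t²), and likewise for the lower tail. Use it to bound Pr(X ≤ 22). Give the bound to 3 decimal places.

Here σ² = 259 and t = 40, so σ² + t² = 1859.
Cantelli's bound: 259/1859 = 0.1393.

0.139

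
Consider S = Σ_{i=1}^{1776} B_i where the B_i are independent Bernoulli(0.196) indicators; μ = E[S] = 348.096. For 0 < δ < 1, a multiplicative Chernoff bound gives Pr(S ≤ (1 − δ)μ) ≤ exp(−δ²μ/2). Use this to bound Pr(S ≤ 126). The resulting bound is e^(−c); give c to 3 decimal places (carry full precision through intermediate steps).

Write 126 = (1 − δ)μ, so δ = 1 − 126/348.096 = 0.6380309…
Then the exponent is δ²μ/2 = (μ − 126)²/(2μ) = 70.852054.

70.852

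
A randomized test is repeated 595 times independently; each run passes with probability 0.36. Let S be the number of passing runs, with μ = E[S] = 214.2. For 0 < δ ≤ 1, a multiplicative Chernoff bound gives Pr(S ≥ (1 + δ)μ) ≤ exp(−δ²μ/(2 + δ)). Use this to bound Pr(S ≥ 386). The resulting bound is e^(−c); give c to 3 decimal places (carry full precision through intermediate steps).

Write 386 = (1 + δ)μ, so δ = 386/214.2 − 1 = 0.8020542…
Then the exponent is δ²μ/(2 + δ) = (386 − μ)² / (μ·(2 + δ)) = 49.175675.

49.176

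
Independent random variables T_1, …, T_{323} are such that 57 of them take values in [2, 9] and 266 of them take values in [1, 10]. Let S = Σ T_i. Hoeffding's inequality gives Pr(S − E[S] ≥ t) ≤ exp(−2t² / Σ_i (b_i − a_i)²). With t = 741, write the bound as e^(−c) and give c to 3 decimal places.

45.119

Σ(b_i − a_i)² = 57·7² + 266·9² = 24339.
c = 2t² / 24339 = 2·741² / 24339 = 45.1194.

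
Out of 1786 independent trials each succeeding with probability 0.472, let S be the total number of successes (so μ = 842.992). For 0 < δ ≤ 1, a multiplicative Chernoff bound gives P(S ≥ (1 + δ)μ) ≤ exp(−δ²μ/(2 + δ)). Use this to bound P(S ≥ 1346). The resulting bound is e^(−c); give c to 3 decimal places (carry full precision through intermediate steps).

115.586

Write 1346 = (1 + δ)μ, so δ = 1346/842.992 − 1 = 0.5966937…
Then the exponent is δ²μ/(2 + δ) = (1346 − μ)² / (μ·(2 + δ)) = 115.586100.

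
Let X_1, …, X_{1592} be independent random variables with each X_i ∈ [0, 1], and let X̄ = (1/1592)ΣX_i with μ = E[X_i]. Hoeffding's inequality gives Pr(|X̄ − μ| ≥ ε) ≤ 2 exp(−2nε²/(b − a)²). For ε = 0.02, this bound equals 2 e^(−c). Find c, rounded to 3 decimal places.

c = 2nε²/(b − a)² = 2·1592·0.02² / 1² = 1.2736.

1.274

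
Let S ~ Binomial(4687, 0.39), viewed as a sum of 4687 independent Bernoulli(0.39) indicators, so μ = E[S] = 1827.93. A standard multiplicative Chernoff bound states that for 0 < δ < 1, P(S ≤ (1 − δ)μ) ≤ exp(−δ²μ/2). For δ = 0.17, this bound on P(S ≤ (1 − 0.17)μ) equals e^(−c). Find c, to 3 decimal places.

c = δ²μ/2 = 0.17²·1827.93/2 = 26.4136.

26.414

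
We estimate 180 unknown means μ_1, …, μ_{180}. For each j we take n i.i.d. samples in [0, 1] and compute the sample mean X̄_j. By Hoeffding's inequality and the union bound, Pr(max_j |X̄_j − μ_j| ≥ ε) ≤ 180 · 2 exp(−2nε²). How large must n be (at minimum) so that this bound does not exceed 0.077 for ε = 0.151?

Need 2·180·exp(−2nε²) ≤ 0.077, i.e. exp(−2nε²) ≤ 0.077/360.
So 2nε² ≥ ln(360/0.077) = 8.450054.
Hence n ≥ 8.450054/(2·0.151²) = 185.300.
The smallest integer n is 186.

186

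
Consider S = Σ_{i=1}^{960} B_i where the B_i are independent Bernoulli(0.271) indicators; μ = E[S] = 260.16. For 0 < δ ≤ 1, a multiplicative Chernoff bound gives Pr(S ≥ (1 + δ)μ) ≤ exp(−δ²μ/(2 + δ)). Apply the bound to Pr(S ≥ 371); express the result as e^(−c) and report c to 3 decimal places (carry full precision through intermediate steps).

Write 371 = (1 + δ)μ, so δ = 371/260.16 − 1 = 0.4260455…
Then the exponent is δ²μ/(2 + δ) = (371 − μ)² / (μ·(2 + δ)) = 19.464962.

19.465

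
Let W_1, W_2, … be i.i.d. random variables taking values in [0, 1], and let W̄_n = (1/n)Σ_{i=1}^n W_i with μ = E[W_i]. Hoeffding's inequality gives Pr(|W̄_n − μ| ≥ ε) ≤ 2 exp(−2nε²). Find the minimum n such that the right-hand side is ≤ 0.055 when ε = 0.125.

115

Require 2·exp(−2nε²) ≤ 0.055, i.e. 2nε² ≥ ln(2/0.055) = 3.593569.
So n ≥ 3.593569 / (2·0.125²) = 114.994.
The smallest integer n is 115.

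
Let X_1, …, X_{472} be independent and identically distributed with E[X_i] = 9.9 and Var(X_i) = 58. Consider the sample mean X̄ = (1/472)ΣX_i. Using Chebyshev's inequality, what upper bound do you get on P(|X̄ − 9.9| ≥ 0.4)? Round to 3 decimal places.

0.768

Var(X̄) = Var(X_i)/n = 58/472 = 0.12288.
Chebyshev: P(|X̄ − 9.9| ≥ 0.4) ≤ Var(X̄)/(0.4)² = 58/(472·0.4²) = 0.7680.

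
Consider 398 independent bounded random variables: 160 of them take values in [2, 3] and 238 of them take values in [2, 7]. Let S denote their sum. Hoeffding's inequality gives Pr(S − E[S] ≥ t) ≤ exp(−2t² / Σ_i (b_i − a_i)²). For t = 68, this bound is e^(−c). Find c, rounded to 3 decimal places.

1.514

Σ(b_i − a_i)² = 160·1² + 238·5² = 6110.
c = 2t² / 6110 = 2·68² / 6110 = 1.5136.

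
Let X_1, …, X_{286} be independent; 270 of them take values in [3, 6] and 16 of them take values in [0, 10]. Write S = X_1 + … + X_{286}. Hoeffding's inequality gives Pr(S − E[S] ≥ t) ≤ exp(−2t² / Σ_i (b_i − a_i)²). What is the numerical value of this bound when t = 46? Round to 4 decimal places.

0.3499

Σ(b_i − a_i)² = 270·3² + 16·10² = 4030.
Exponent = 2·46² / 4030 = 1.05012.
Bound = exp(−1.05012) = 0.34989.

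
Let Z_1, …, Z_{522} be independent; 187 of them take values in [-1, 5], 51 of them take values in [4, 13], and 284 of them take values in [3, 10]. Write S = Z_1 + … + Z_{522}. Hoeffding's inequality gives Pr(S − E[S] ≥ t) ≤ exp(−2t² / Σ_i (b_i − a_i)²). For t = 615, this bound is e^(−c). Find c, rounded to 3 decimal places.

30.528

Σ(b_i − a_i)² = 187·6² + 51·9² + 284·7² = 24779.
c = 2t² / 24779 = 2·615² / 24779 = 30.5279.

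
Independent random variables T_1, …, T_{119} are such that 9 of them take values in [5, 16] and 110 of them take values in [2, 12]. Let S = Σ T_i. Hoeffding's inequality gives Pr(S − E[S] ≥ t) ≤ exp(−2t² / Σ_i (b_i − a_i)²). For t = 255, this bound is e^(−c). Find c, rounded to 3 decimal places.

10.758

Σ(b_i − a_i)² = 9·11² + 110·10² = 12089.
c = 2t² / 12089 = 2·255² / 12089 = 10.7577.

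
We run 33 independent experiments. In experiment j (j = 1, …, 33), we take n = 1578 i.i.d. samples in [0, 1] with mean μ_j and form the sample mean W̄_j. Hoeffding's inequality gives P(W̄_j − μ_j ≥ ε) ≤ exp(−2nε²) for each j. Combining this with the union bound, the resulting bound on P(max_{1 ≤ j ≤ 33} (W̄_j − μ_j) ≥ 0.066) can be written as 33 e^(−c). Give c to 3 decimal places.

13.748

Union bound over the 33 events: P(max_{1 ≤ j ≤ 33} (W̄_j − μ_j) ≥ 0.066) ≤ 33·exp(−2nε²) = 33 exp(−2·1578·0.066²).
So c = 2·1578·0.066² = 13.7475.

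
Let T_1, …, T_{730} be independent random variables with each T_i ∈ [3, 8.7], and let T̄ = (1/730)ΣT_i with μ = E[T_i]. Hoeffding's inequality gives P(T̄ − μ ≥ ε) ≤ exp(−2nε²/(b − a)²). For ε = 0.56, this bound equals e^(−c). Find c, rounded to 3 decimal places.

c = 2nε²/(b − a)² = 2·730·0.56² / 5.7² = 14.0922.

14.092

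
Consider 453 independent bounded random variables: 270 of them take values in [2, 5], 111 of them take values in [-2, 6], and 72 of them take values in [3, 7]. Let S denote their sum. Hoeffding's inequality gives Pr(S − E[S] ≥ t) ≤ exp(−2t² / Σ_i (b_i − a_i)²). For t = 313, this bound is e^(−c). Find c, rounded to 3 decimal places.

18.336

Σ(b_i − a_i)² = 270·3² + 111·8² + 72·4² = 10686.
c = 2t² / 10686 = 2·313² / 10686 = 18.3360.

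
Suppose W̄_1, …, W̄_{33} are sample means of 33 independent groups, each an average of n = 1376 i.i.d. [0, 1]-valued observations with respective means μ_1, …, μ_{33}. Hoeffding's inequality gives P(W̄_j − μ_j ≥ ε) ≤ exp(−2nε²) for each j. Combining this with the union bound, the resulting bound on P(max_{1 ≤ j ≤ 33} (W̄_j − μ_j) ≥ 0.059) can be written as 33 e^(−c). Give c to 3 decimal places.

Union bound over the 33 events: P(max_{1 ≤ j ≤ 33} (W̄_j − μ_j) ≥ 0.059) ≤ 33·exp(−2nε²) = 33 exp(−2·1376·0.059²).
So c = 2·1376·0.059² = 9.5797.

9.580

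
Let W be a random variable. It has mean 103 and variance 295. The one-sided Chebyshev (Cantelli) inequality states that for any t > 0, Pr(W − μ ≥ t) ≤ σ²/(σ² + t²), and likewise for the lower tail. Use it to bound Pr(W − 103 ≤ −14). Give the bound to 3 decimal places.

Here σ² = 295 and t = 14, so σ² + t² = 491.
Cantelli's bound: 295/491 = 0.6008.

0.601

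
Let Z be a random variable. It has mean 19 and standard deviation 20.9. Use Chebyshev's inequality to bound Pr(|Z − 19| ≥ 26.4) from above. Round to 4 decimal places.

0.6267

Chebyshev: Pr(|Z − μ| ≥ t) ≤ Var(Z)/t².
Var(Z) = σ² = 20.9² = 436.81.
Bound = 436.81 / 696.96 = 0.6267.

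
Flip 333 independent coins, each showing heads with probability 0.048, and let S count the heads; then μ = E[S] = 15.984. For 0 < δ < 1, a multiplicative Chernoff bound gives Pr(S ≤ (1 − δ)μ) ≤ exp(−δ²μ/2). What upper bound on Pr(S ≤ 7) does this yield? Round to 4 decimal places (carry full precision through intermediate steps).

0.0801

Write 7 = (1 − δ)μ, so δ = 1 − 7/15.984 = 0.5620621…
Then the exponent is δ²μ/2 = (μ − 7)²/(2μ) = 2.524783.
Bound = exp(−2.524783) = 0.08008.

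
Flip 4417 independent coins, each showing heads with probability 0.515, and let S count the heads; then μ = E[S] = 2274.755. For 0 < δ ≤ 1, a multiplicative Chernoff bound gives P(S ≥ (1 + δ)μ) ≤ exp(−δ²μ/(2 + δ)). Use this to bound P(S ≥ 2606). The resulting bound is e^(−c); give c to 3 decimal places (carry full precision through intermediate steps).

Write 2606 = (1 + δ)μ, so δ = 2606/2274.755 − 1 = 0.1456179…
Then the exponent is δ²μ/(2 + δ) = (2606 − μ)² / (μ·(2 + δ)) = 22.480794.

22.481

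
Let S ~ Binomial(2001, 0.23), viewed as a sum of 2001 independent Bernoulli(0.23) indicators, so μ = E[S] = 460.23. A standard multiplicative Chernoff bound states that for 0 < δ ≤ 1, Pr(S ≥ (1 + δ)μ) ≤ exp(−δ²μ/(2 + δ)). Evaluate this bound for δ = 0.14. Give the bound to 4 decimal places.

Exponent = δ²μ/(2 + δ) = 0.14²·460.23/2.14 = 4.2152.
Bound = exp(−4.2152) = 0.01477.

0.0148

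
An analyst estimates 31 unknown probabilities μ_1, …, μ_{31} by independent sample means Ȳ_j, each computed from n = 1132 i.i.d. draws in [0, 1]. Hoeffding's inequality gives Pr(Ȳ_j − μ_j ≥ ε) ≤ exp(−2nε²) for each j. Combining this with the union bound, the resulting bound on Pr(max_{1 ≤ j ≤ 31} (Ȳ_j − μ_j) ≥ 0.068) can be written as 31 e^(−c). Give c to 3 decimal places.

Union bound over the 31 events: Pr(max_{1 ≤ j ≤ 31} (Ȳ_j − μ_j) ≥ 0.068) ≤ 31·exp(−2nε²) = 31 exp(−2·1132·0.068²).
So c = 2·1132·0.068² = 10.4687.

10.469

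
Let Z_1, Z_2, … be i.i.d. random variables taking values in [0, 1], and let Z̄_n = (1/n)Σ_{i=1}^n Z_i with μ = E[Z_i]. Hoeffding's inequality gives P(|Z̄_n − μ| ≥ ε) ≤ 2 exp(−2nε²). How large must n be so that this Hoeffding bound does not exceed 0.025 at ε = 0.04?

1370

Require 2·exp(−2nε²) ≤ 0.025, i.e. 2nε² ≥ ln(2/0.025) = 4.382027.
So n ≥ 4.382027 / (2·0.04²) = 1369.383.
The smallest integer n is 1370.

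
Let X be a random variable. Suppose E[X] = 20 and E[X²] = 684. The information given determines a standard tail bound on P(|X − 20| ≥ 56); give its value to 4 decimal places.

The first two moments determine the variance, so Chebyshev's inequality is the sharpest standard bound available.
Var(X) = E[X²] − (E[X])² = 684 − 400 = 284.
Chebyshev's inequality: P(|X − μ| ≥ t) ≤ Var(X)/t² = 284/3136 = 0.0906.

0.0906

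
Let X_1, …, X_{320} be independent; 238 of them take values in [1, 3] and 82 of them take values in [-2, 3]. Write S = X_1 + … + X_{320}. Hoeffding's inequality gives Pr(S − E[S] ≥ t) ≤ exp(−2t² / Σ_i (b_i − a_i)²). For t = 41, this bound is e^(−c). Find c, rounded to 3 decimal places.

Σ(b_i − a_i)² = 238·2² + 82·5² = 3002.
c = 2t² / 3002 = 2·41² / 3002 = 1.1199.

1.120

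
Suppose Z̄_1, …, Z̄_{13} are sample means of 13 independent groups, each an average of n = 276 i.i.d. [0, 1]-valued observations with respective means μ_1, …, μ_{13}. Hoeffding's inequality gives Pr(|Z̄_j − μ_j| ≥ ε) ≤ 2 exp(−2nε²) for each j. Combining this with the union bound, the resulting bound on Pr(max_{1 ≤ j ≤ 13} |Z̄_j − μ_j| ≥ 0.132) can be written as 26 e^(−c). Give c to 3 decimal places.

Union bound over the 13 events: Pr(max_{1 ≤ j ≤ 13} |Z̄_j − μ_j| ≥ 0.132) ≤ 13·2·exp(−2nε²) = 26 exp(−2·276·0.132²).
So c = 2·276·0.132² = 9.6180.

9.618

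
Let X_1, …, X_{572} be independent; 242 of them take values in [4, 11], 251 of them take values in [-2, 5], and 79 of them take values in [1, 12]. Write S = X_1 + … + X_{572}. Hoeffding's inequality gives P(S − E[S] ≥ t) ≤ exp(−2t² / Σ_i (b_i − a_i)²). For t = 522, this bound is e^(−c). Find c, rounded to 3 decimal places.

Σ(b_i − a_i)² = 242·7² + 251·7² + 79·11² = 33716.
c = 2t² / 33716 = 2·522² / 33716 = 16.1635.

16.163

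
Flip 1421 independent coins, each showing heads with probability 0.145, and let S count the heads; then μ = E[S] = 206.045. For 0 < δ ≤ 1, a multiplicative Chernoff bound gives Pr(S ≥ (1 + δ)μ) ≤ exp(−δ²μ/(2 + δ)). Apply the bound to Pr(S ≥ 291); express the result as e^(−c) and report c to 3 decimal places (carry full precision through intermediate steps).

Write 291 = (1 + δ)μ, so δ = 291/206.045 − 1 = 0.4123128…
Then the exponent is δ²μ/(2 + δ) = (291 − μ)² / (μ·(2 + δ)) = 14.520520.

14.521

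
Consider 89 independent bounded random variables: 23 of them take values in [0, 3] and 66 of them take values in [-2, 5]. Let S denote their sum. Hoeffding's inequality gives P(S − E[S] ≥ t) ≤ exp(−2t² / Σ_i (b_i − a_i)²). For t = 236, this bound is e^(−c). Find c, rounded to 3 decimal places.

Σ(b_i − a_i)² = 23·3² + 66·7² = 3441.
c = 2t² / 3441 = 2·236² / 3441 = 32.3720.

32.372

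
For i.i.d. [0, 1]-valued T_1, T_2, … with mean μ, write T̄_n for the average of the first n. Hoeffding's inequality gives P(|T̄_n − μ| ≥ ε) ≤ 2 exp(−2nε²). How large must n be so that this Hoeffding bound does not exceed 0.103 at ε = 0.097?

Require 2·exp(−2nε²) ≤ 0.103, i.e. 2nε² ≥ ln(2/0.103) = 2.966173.
So n ≥ 2.966173 / (2·0.097²) = 157.624.
The smallest integer n is 158.

158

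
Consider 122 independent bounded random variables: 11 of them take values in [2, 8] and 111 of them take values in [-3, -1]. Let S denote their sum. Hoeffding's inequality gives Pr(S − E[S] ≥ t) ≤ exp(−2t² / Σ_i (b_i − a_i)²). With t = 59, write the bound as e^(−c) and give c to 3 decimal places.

8.288

Σ(b_i − a_i)² = 11·6² + 111·2² = 840.
c = 2t² / 840 = 2·59² / 840 = 8.2881.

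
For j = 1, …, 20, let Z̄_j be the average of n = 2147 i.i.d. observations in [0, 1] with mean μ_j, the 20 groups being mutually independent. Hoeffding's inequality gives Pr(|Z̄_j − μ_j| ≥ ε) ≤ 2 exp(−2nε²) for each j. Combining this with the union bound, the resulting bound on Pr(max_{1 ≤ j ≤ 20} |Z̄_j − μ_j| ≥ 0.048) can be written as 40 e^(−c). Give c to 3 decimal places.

9.893

Union bound over the 20 events: Pr(max_{1 ≤ j ≤ 20} |Z̄_j − μ_j| ≥ 0.048) ≤ 20·2·exp(−2nε²) = 40 exp(−2·2147·0.048²).
So c = 2·2147·0.048² = 9.8934.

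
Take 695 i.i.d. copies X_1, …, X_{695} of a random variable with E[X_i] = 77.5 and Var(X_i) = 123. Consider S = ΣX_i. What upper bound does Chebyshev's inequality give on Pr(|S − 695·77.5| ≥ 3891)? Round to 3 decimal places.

Var(S) = n·Var(X_i) = 695·123 = 85485.
Chebyshev: Pr(|S − 695·77.5| ≥ 3891) ≤ Var(S)/3891² = 85485/15139881 = 0.0056.

0.006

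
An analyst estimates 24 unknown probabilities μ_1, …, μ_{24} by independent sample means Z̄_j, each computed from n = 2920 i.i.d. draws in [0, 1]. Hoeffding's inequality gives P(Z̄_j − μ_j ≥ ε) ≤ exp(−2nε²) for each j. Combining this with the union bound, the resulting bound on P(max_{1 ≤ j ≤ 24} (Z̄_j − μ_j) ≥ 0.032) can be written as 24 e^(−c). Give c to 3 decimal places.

Union bound over the 24 events: P(max_{1 ≤ j ≤ 24} (Z̄_j − μ_j) ≥ 0.032) ≤ 24·exp(−2nε²) = 24 exp(−2·2920·0.032²).
So c = 2·2920·0.032² = 5.9802.

5.980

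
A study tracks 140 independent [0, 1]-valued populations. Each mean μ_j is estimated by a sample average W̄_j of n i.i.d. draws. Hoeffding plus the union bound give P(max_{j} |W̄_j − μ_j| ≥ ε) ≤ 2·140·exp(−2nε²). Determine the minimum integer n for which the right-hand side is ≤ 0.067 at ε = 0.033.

3829

Need 2·140·exp(−2nε²) ≤ 0.067, i.e. exp(−2nε²) ≤ 0.067/280.
So 2nε² ≥ ln(280/0.067) = 8.337852.
Hence n ≥ 8.337852/(2·0.033²) = 3828.215.
The smallest integer n is 3829.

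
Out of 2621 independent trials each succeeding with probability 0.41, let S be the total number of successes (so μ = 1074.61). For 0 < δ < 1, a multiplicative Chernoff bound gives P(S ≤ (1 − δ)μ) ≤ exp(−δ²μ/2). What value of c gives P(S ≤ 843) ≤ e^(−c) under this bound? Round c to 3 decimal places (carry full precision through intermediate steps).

Write 843 = (1 − δ)μ, so δ = 1 − 843/1074.61 = 0.2155294…
Then the exponent is δ²μ/2 = (μ − 843)²/(2μ) = 24.959377.

24.959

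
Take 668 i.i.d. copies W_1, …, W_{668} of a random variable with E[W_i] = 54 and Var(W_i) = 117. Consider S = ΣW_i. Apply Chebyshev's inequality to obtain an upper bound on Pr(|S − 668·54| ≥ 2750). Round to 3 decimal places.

Var(S) = n·Var(W_i) = 668·117 = 78156.
Chebyshev: Pr(|S − 668·54| ≥ 2750) ≤ Var(S)/2750² = 78156/7562500 = 0.0103.

0.010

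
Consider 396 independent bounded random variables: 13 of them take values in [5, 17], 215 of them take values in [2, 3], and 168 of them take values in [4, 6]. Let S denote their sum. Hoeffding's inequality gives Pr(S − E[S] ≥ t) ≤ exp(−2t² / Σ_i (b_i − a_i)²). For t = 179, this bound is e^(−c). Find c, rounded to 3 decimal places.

Σ(b_i − a_i)² = 13·12² + 215·1² + 168·2² = 2759.
c = 2t² / 2759 = 2·179² / 2759 = 23.2265.

23.227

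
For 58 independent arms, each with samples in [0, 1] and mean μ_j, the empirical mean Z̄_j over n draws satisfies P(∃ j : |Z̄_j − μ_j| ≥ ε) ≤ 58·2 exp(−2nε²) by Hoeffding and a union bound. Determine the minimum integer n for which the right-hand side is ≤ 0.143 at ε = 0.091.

405

Need 2·58·exp(−2nε²) ≤ 0.143, i.e. exp(−2nε²) ≤ 0.143/116.
So 2nε² ≥ ln(116/0.143) = 6.698501.
Hence n ≥ 6.698501/(2·0.091²) = 404.450.
The smallest integer n is 405.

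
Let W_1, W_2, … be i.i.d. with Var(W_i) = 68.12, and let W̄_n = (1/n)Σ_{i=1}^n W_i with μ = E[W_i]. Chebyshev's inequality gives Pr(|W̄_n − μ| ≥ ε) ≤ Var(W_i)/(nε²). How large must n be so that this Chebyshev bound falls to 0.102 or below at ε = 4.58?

Require 68.12/(n·4.58²) ≤ 0.102, i.e. n ≥ 68.12/(0.102·4.58²) = 31.838.
The smallest integer n is 32.

32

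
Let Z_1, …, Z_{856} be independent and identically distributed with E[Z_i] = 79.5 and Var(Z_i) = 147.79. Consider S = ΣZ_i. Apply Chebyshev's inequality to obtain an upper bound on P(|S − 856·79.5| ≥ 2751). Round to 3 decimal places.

0.017

Var(S) = n·Var(Z_i) = 856·147.79 = 126508.24.
Chebyshev: P(|S − 856·79.5| ≥ 2751) ≤ Var(S)/2751² = 126508.24/7568001 = 0.0167.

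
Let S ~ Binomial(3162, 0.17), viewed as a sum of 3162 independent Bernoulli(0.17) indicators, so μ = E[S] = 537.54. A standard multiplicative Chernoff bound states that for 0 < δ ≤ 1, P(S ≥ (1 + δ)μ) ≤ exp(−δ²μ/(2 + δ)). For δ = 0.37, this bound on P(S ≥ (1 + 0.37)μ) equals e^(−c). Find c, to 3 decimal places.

31.050

c = δ²μ/(2 + δ) = 0.37²·537.54/(2 + 0.37) = 31.0503.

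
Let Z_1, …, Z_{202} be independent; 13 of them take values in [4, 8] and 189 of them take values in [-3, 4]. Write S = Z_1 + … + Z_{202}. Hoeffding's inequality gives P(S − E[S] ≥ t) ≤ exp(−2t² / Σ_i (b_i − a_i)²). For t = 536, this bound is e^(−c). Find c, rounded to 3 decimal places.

60.681

Σ(b_i − a_i)² = 13·4² + 189·7² = 9469.
c = 2t² / 9469 = 2·536² / 9469 = 60.6814.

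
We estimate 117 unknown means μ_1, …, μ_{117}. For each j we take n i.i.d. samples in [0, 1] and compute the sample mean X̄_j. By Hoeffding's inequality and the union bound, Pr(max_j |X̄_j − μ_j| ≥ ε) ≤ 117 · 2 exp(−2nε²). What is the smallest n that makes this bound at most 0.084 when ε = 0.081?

605

Need 2·117·exp(−2nε²) ≤ 0.084, i.e. exp(−2nε²) ≤ 0.084/234.
So 2nε² ≥ ln(234/0.084) = 7.932260.
Hence n ≥ 7.932260/(2·0.081²) = 604.501.
The smallest integer n is 605.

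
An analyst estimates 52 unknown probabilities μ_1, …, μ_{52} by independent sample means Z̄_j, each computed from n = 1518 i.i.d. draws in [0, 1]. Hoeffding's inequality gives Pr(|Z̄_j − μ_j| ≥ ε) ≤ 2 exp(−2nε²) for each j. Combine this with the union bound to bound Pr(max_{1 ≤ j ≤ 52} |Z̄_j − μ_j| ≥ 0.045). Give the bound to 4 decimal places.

Per-experiment Hoeffding bound: 2·exp(−2·1518·0.045²) = 2·exp(−6.14790) = 0.0042759.
Union bound over 52 events: 52·0.0042759 = 0.22235.

0.2223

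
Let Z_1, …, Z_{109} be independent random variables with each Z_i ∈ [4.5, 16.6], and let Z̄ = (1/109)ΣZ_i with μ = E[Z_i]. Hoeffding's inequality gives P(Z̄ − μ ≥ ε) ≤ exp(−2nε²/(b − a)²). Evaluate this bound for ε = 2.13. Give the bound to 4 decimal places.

Exponent: 2nε²/(b − a)² = 2·109·2.13² / 12.1² = 6.75530.
Bound = exp(−6.75530) = 0.00116.

0.0012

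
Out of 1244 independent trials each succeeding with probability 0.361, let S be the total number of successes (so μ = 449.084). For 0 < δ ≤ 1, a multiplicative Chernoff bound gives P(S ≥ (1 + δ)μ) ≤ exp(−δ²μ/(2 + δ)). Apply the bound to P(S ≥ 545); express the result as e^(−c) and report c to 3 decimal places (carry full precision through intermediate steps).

Write 545 = (1 + δ)μ, so δ = 545/449.084 − 1 = 0.2135814…
Then the exponent is δ²μ/(2 + δ) = (545 − μ)² / (μ·(2 + δ)) = 9.254629.

9.255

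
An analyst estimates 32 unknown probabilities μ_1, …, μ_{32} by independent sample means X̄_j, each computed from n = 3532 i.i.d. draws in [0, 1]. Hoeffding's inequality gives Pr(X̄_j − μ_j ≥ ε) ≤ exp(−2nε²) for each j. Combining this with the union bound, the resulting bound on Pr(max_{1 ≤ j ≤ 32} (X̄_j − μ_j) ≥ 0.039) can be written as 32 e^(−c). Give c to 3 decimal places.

Union bound over the 32 events: Pr(max_{1 ≤ j ≤ 32} (X̄_j − μ_j) ≥ 0.039) ≤ 32·exp(−2nε²) = 32 exp(−2·3532·0.039²).
So c = 2·3532·0.039² = 10.7443.

10.744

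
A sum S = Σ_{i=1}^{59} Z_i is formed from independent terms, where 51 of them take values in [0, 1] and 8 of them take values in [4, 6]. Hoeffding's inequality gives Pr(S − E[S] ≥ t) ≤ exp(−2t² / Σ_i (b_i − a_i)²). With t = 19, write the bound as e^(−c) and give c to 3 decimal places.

Σ(b_i − a_i)² = 51·1² + 8·2² = 83.
c = 2t² / 83 = 2·19² / 83 = 8.6988.

8.699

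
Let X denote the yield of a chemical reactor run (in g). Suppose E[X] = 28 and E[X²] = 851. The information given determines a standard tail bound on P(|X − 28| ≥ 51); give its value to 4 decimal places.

0.0258

The first two moments determine the variance, so Chebyshev's inequality is the sharpest standard bound available.
Var(X) = E[X²] − (E[X])² = 851 − 784 = 67.
Chebyshev's inequality: P(|X − μ| ≥ t) ≤ Var(X)/t² = 67/2601 = 0.0258.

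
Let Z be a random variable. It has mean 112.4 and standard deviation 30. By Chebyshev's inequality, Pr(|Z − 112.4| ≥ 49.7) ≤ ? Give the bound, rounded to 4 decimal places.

Chebyshev: Pr(|Z − μ| ≥ t) ≤ Var(Z)/t².
Var(Z) = σ² = 30² = 900.
Bound = 900 / 2470.09 = 0.3644.

0.3644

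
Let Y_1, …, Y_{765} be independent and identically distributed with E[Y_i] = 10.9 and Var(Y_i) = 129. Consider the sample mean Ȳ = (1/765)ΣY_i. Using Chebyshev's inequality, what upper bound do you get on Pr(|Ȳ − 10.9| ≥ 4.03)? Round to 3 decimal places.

Var(Ȳ) = Var(Y_i)/n = 129/765 = 0.16863.
Chebyshev: Pr(|Ȳ − 10.9| ≥ 4.03) ≤ Var(Ȳ)/(4.03)² = 129/(765·4.03²) = 0.0104.

0.010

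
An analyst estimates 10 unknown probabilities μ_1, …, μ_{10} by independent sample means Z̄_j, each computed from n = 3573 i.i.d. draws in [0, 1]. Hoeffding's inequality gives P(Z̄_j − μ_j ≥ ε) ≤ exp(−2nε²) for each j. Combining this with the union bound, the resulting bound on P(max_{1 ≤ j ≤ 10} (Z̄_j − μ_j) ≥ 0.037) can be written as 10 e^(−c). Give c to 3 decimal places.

Union bound over the 10 events: P(max_{1 ≤ j ≤ 10} (Z̄_j − μ_j) ≥ 0.037) ≤ 10·exp(−2nε²) = 10 exp(−2·3573·0.037²).
So c = 2·3573·0.037² = 9.7829.

9.783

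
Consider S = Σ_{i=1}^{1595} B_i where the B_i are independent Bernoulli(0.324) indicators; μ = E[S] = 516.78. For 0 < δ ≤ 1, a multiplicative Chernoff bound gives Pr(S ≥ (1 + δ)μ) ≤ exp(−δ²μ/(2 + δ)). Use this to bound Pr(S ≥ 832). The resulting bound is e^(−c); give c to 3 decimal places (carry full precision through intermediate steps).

73.669

Write 832 = (1 + δ)μ, so δ = 832/516.78 − 1 = 0.6099694…
Then the exponent is δ²μ/(2 + δ) = (832 − μ)² / (μ·(2 + δ)) = 73.669278.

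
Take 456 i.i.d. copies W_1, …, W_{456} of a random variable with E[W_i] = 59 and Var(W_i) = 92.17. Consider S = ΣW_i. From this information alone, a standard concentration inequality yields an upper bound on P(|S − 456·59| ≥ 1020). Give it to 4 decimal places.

With mean and variance of each term known, Chebyshev's inequality bounds the deviation of the sum (or sample mean).
Var(S) = n·Var(W_i) = 456·92.17 = 42029.52.
Chebyshev: P(|S − 456·59| ≥ 1020) ≤ Var(S)/1020² = 42029.52/1040400 = 0.0404.

0.0404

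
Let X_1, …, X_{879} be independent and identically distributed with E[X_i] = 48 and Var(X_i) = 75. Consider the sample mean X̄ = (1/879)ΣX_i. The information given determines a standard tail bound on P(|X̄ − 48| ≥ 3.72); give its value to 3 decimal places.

With mean and variance of each term known, Chebyshev's inequality bounds the deviation of the sum (or sample mean).
Var(X̄) = Var(X_i)/n = 75/879 = 0.085324.
Chebyshev: P(|X̄ − 48| ≥ 3.72) ≤ Var(X̄)/(3.72)² = 75/(879·3.72²) = 0.0062.

0.006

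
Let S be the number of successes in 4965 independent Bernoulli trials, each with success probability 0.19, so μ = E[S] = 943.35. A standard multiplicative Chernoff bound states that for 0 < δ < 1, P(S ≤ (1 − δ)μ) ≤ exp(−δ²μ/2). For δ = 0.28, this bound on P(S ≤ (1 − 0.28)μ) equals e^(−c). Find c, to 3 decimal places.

36.979

c = δ²μ/2 = 0.28²·943.35/2 = 36.9793.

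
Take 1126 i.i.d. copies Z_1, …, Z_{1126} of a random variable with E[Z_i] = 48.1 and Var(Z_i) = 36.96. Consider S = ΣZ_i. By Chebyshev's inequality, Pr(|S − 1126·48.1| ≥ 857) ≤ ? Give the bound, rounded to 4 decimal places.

0.0567

Var(S) = n·Var(Z_i) = 1126·36.96 = 41616.96.
Chebyshev: Pr(|S − 1126·48.1| ≥ 857) ≤ Var(S)/857² = 41616.96/734449 = 0.0567.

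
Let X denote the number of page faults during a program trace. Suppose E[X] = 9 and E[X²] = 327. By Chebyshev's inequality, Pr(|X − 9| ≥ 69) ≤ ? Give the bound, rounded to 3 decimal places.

0.052

Var(X) = E[X²] − (E[X])² = 327 − 81 = 246.
Chebyshev's inequality: Pr(|X − μ| ≥ t) ≤ Var(X)/t² = 246/4761 = 0.0517.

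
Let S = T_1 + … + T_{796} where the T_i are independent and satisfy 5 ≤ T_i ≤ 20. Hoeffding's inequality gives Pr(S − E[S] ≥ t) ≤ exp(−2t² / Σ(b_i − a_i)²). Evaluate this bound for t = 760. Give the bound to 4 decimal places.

Σ(b_i − a_i)² = 796·(15)² = 179100.
Exponent = 2·760²/179100 = 6.4500.
Bound = exp(−6.4500) = 0.00158.

0.0016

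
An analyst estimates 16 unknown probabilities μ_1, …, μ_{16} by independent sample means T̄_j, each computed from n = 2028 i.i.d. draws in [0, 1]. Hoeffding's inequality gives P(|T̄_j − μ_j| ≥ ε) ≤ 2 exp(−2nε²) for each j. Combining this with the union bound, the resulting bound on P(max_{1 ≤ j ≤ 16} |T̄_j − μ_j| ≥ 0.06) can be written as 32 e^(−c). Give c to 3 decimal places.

14.602

Union bound over the 16 events: P(max_{1 ≤ j ≤ 16} |T̄_j − μ_j| ≥ 0.06) ≤ 16·2·exp(−2nε²) = 32 exp(−2·2028·0.06²).
So c = 2·2028·0.06² = 14.6016.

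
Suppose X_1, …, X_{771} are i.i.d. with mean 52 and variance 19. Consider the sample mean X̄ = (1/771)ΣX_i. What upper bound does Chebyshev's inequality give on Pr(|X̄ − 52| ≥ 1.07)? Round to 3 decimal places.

0.022

Var(X̄) = Var(X_i)/n = 19/771 = 0.024643.
Chebyshev: Pr(|X̄ − 52| ≥ 1.07) ≤ Var(X̄)/(1.07)² = 19/(771·1.07²) = 0.0215.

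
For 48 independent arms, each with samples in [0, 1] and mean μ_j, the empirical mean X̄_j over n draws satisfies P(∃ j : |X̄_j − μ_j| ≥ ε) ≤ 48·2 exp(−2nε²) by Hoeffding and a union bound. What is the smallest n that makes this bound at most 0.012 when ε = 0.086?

608

Need 2·48·exp(−2nε²) ≤ 0.012, i.e. exp(−2nε²) ≤ 0.012/96.
So 2nε² ≥ ln(96/0.012) = 8.987197.
Hence n ≥ 8.987197/(2·0.086²) = 607.571.
The smallest integer n is 608.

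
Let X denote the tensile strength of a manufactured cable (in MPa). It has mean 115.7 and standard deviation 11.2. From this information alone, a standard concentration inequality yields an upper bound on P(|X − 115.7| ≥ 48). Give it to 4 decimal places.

Mean and variance are known, so Chebyshev's inequality applies.
Chebyshev: P(|X − μ| ≥ t) ≤ Var(X)/t².
Var(X) = σ² = 11.2² = 125.44.
Bound = 125.44 / 2304 = 0.0544.

0.0544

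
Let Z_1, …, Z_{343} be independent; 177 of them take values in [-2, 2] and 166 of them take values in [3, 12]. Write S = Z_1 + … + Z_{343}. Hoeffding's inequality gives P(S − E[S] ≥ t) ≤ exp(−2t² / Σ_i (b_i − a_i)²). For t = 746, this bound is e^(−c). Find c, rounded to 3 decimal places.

Σ(b_i − a_i)² = 177·4² + 166·9² = 16278.
c = 2t² / 16278 = 2·746² / 16278 = 68.3765.

68.376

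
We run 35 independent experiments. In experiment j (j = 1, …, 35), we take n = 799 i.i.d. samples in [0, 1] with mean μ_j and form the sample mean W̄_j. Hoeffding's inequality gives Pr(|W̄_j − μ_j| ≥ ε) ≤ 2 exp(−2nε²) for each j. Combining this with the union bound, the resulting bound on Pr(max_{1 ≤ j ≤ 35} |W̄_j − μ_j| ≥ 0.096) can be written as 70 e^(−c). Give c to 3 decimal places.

Union bound over the 35 events: Pr(max_{1 ≤ j ≤ 35} |W̄_j − μ_j| ≥ 0.096) ≤ 35·2·exp(−2nε²) = 70 exp(−2·799·0.096²).
So c = 2·799·0.096² = 14.7272.

14.727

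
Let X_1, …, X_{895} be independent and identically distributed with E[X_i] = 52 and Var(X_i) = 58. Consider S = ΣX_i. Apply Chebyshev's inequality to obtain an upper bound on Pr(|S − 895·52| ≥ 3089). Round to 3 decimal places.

Var(S) = n·Var(X_i) = 895·58 = 51910.
Chebyshev: Pr(|S − 895·52| ≥ 3089) ≤ Var(S)/3089² = 51910/9541921 = 0.0054.

0.005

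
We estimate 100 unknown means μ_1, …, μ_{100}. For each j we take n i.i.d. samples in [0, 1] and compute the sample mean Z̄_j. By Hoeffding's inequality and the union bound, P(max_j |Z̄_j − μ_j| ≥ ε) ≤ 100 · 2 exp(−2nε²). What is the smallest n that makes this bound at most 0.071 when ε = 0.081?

606

Need 2·100·exp(−2nε²) ≤ 0.071, i.e. exp(−2nε²) ≤ 0.071/200.
So 2nε² ≥ ln(200/0.071) = 7.943393.
Hence n ≥ 7.943393/(2·0.081²) = 605.349.
The smallest integer n is 606.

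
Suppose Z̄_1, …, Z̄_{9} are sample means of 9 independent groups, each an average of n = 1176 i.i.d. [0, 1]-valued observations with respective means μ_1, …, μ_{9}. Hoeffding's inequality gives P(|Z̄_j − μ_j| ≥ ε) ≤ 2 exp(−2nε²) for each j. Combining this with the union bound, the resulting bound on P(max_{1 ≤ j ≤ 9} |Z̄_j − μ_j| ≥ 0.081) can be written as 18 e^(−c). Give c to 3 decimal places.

15.431

Union bound over the 9 events: P(max_{1 ≤ j ≤ 9} |Z̄_j − μ_j| ≥ 0.081) ≤ 9·2·exp(−2nε²) = 18 exp(−2·1176·0.081²).
So c = 2·1176·0.081² = 15.4315.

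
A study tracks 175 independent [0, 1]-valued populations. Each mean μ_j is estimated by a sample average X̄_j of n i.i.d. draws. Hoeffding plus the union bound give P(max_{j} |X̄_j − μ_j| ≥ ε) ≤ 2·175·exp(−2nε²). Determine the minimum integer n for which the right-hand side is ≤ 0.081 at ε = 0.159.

Need 2·175·exp(−2nε²) ≤ 0.081, i.e. exp(−2nε²) ≤ 0.081/350.
So 2nε² ≥ ln(350/0.081) = 8.371239.
Hence n ≥ 8.371239/(2·0.159²) = 165.564.
The smallest integer n is 166.

166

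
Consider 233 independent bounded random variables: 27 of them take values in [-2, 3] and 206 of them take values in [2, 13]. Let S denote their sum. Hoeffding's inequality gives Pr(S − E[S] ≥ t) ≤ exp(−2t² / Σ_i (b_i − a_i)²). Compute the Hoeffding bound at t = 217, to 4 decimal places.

0.0253

Σ(b_i − a_i)² = 27·5² + 206·11² = 25601.
Exponent = 2·217² / 25601 = 3.67868.
Bound = exp(−3.67868) = 0.02526.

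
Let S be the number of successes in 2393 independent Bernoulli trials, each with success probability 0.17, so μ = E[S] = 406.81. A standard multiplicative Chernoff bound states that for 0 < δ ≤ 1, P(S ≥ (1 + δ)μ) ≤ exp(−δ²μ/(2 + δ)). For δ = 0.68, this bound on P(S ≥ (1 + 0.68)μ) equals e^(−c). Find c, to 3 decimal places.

c = δ²μ/(2 + δ) = 0.68²·406.81/(2 + 0.68) = 70.1899.

70.190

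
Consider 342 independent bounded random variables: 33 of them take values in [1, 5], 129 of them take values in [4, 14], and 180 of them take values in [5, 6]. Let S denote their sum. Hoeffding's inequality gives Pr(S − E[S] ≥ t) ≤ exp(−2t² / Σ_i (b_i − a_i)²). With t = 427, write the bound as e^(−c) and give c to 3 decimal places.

Σ(b_i − a_i)² = 33·4² + 129·10² + 180·1² = 13608.
c = 2t² / 13608 = 2·427² / 13608 = 26.7973.

26.797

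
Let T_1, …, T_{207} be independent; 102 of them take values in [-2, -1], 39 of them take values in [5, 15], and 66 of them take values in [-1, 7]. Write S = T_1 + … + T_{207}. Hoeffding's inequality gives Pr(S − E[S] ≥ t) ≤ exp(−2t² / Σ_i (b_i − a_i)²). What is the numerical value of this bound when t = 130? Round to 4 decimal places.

Σ(b_i − a_i)² = 102·1² + 39·10² + 66·8² = 8226.
Exponent = 2·130² / 8226 = 4.10892.
Bound = exp(−4.10892) = 0.01643.

0.0164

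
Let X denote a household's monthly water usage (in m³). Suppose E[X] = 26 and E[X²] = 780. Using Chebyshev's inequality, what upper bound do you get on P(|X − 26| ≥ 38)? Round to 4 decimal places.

Var(X) = E[X²] − (E[X])² = 780 − 676 = 104.
Chebyshev's inequality: P(|X − μ| ≥ t) ≤ Var(X)/t² = 104/1444 = 0.0720.

0.0720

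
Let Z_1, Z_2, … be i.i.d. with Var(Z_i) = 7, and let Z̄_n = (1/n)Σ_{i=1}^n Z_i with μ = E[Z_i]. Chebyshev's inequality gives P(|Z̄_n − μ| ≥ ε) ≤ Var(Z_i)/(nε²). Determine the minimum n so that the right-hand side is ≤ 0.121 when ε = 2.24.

Require 7/(n·2.24²) ≤ 0.121, i.e. n ≥ 7/(0.121·2.24²) = 11.530.
The smallest integer n is 12.

12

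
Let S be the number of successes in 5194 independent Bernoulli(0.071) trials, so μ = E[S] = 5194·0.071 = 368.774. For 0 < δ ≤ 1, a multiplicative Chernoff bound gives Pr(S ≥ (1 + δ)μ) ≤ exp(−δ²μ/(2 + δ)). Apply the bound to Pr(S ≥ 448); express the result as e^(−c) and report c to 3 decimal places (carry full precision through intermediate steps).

Write 448 = (1 + δ)μ, so δ = 448/368.774 − 1 = 0.2148362…
Then the exponent is δ²μ/(2 + δ) = (448 − μ)² / (μ·(2 + δ)) = 7.684817.

7.685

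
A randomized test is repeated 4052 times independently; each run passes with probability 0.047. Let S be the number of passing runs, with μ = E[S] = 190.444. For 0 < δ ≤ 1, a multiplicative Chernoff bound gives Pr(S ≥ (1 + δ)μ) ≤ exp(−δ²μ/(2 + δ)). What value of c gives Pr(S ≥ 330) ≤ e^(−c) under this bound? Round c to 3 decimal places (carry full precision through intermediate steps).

Write 330 = (1 + δ)μ, so δ = 330/190.444 − 1 = 0.7327928…
Then the exponent is δ²μ/(2 + δ) = (330 − μ)² / (μ·(2 + δ)) = 37.421658.

37.422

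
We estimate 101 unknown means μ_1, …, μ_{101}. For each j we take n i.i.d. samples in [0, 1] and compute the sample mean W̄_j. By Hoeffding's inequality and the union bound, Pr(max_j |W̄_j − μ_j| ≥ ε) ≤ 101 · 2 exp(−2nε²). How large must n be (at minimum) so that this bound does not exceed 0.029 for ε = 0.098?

461

Need 2·101·exp(−2nε²) ≤ 0.029, i.e. exp(−2nε²) ≤ 0.029/202.
So 2nε² ≥ ln(202/0.029) = 8.848727.
Hence n ≥ 8.848727/(2·0.098²) = 460.679.
The smallest integer n is 461.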